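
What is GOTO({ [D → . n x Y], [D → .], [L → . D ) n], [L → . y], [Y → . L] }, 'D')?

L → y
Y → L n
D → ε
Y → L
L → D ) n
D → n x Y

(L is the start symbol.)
{ [L → D . ) n] }

GOTO(I, 'D') = CLOSURE({ [A → αX.β] : [A → α.Xβ] ∈ I, X = 'D' })

Items with dot before 'D', with the dot advanced:
  [L → . D ) n] → [L → D . ) n]
Closure adds nothing (no advanced item has the dot before a non-terminal).

GOTO = { [L → D . ) n] }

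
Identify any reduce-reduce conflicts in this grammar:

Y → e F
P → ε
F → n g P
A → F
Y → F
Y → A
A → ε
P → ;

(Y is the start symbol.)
A reduce-reduce conflict occurs when an LR(0) state has two complete items [A → α .] and [B → β .] — both call for a reduction, and with no lookahead the parser cannot choose between them.

Augment with Y' → Y and build the canonical LR(0) collection (I0 = CLOSURE({[Y' → . Y]}), then GOTO on every symbol after a dot until no new states appear). It has 10 states:
  I0: { [A → . F], [A → .], [F → . n g P], [Y → . A], [Y → . F], [Y → . e F], [Y' → . Y] }  — shift, reduce
  I1: { [Y → A .] }  — reduce
  I2: { [A → F .], [Y → F .] }  — 2 reduces
  I3: { [Y' → Y .] }  — accept
  I4: { [F → . n g P], [Y → e . F] }  — shift
  I5: { [F → n . g P] }  — shift
  I6: { [F → n g . P], [P → . ;], [P → .] }  — shift, reduce
  I7: { [P → ; .] }  — reduce
  I8: { [F → n g P .] }  — reduce
  I9: { [Y → e F .] }  — reduce

I2 contains complete items [A → F .], [Y → F .] — reduce-reduce conflict.

Answer: Yes — I2: [A → F .] vs [Y → F .]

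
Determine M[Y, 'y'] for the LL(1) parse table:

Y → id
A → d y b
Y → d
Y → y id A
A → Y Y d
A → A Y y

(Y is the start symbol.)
Y → y id A

To find M[Y, 'y'], we find productions for Y where 'y' is in the predict set (PREDICT(N → α) = (FIRST(α) \ {ε}) ∪ (FOLLOW(N) if α ⇒* ε)).

Y → id: PREDICT = { 'id' }
Y → d: PREDICT = { 'd' }
Y → y id A: PREDICT = { 'y' }
  'y' is in predict set, so this production goes in M[Y, 'y']

M[Y, 'y'] = Y → y id A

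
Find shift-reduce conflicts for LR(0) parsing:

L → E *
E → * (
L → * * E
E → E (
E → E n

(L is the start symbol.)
Yes — I10: [L → * * E .] vs [E → E . (]

Augment with L' → L and build the canonical LR(0) collection (I0 = CLOSURE({[L' → . L]}), then GOTO on every symbol after a dot until no new states appear). It has 11 states:
  I0: { [E → . * (], [E → . E (], [E → . E n], [L → . * * E], [L → . E *], [L' → . L] }  — shift
  I1: { [E → * . (], [L → * . * E] }  — shift
  I2: { [E → E . (], [E → E . n], [L → E . *] }  — shift
  I3: { [L' → L .] }  — accept
  I4: { [E → E ( .] }  — reduce
  I5: { [L → E * .] }  — reduce
  I6: { [E → E n .] }  — reduce
  I7: { [E → * ( .] }  — reduce
  I8: { [E → . * (], [E → . E (], [E → . E n], [L → * * . E] }  — shift
  I9: { [E → * . (] }  — shift
  I10: { [E → E . (], [E → E . n], [L → * * E .] }  — shift, reduce

I10 contains reduce item [L → * * E .] and shift items [E → E . (], [E → E . n] — shift-reduce conflict.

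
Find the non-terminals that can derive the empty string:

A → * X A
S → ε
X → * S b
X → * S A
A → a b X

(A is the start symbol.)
A non-terminal is nullable if it can derive ε (the empty string): either it has an ε-production, or it has a production whose right-hand side consists entirely of nullable non-terminals.

ε-productions: S → ε
So S is immediately nullable.
No further non-terminal can be added: every production for the remaining non-terminals contains a terminal or a non-nullable non-terminal.
Nullable = { 'S' }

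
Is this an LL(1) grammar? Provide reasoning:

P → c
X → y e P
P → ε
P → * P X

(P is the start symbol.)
Yes, the grammar is LL(1).

Relevant sets:
  FOLLOW(P) = { $, 'y' }

For P:
  PREDICT(P → c) = { 'c' }
  PREDICT(P → ε) = { $, 'y' }
  PREDICT(P → '*' P X) = { '*' }
X has a single production, so nothing to check there.

All predict sets are disjoint. The grammar IS LL(1).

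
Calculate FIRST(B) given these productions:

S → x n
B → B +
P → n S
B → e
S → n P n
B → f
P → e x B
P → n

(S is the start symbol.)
{ 'e', 'f' }

From B → B +:
  - B is the symbol being defined: contributes nothing new
    B is not nullable, so stop
From B → e:
  - e is a terminal: add 'e' and stop
From B → f:
  - f is a terminal: add 'f' and stop

Collecting: FIRST(B) = { 'e', 'f' }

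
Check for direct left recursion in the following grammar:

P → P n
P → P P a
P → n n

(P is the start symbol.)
Yes, P is left-recursive

P → P n: LEFT RECURSIVE (starts with P)
P → P P a: LEFT RECURSIVE (starts with P)
P → n n: starts with n

The grammar has direct left recursion on: P.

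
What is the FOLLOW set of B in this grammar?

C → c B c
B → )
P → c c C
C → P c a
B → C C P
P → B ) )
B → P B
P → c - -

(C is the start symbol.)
{ ')', 'c' }

In C → c B c: B is followed by c, add FIRST(c) \ {ε} = { 'c' }
In P → B ) ): B is followed by ')' ')', add FIRST(')' ')') \ {ε} = { ')' }
In B → P B: B is at the end; this adds FOLLOW(B) to itself — nothing new

Taking the union: FOLLOW(B) = { ')', 'c' }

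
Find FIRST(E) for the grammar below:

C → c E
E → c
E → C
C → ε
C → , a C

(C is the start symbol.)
{ ',', 'c', ε }

To compute FIRST(E), examine every production with E on the left-hand side, reading each right-hand side left to right until a non-nullable symbol is reached.

FIRST sets of the other non-terminals involved (by the same procedure, iterated to a fixed point):
  FIRST(C) = { ',', 'c', ε }

From E → c:
  - c is a terminal: add 'c' and stop
From E → C:
  - C is a non-terminal: add FIRST(C) \ {ε} = { ',', 'c' }
    C is nullable and nothing follows, so the whole right-hand side can vanish: ε ∈ FIRST(E)

Collecting: FIRST(E) = { ',', 'c', ε }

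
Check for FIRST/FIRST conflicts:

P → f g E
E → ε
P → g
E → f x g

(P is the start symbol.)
A FIRST/FIRST conflict occurs when two productions N → α and N → β for the same non-terminal have FIRST(α) ∩ FIRST(β) ≠ ∅ (with ε ∈ FIRST of a nullable right-hand side, so two nullable alternatives also conflict).

Productions for P:
  P → f g E: FIRST = { 'f' }
  P → g: FIRST = { 'g' }
Productions for E:
  E → ε: FIRST = { ε }
  E → f x g: FIRST = { 'f' }

All alternatives of each non-terminal have pairwise disjoint FIRST sets.

Answer: No FIRST/FIRST conflicts.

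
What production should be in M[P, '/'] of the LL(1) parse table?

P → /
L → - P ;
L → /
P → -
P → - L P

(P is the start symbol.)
To find M[P, '/'], we find productions for P where '/' is in the predict set (PREDICT(N → α) = (FIRST(α) \ {ε}) ∪ (FOLLOW(N) if α ⇒* ε)).

P → /: PREDICT = { '/' }
  '/' is in predict set, so this production goes in M[P, '/']
P → -: PREDICT = { '-' }
P → - L P: PREDICT = { '-' }

M[P, '/'] = P → /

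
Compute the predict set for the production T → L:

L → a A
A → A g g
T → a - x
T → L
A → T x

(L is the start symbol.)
PREDICT(T → L) = (FIRST(RHS) \ {ε}) ∪ (FOLLOW(T) if ε ∈ FIRST(RHS), i.e. RHS ⇒* ε)
FIRST(L) = { 'a' }
FIRST(L) = { 'a' }
ε ∉ FIRST(L), so FOLLOW(T) is not added.
PREDICT(T → L) = { 'a' }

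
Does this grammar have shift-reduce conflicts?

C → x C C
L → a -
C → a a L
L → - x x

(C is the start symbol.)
No shift-reduce conflicts

A shift-reduce conflict occurs when an LR(0) state has both:
  - a complete (reduce) item [A → α .] (dot at the end), and
  - a shift item [B → β . c γ] (dot before a terminal).

Augment with C' → C and build the canonical LR(0) collection (I0 = CLOSURE({[C' → . C]}), then GOTO on every symbol after a dot until no new states appear). It has 13 states:
  I0: { [C → . a a L], [C → . x C C], [C' → . C] }  — shift
  I1: { [C' → C .] }  — accept
  I2: { [C → a . a L] }  — shift
  I3: { [C → . a a L], [C → . x C C], [C → x . C C] }  — shift
  I4: { [C → . a a L], [C → . x C C], [C → x C . C] }  — shift
  I5: { [C → x C C .] }  — reduce
  I6: { [C → a a . L], [L → . - x x], [L → . a -] }  — shift
  I7: { [L → - . x x] }  — shift
  I8: { [C → a a L .] }  — reduce
  I9: { [L → a . -] }  — shift
  I10: { [L → a - .] }  — reduce
  I11: { [L → - x . x] }  — shift
  I12: { [L → - x x .] }  — reduce

No state contains both a complete item and a shift item.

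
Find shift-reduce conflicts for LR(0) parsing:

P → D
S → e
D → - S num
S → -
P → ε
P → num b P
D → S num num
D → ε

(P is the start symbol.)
Yes — I0: [D → .] vs [D → . - S num]; I1: [S → - .] vs [S → . -]; I7: [D → .] vs [D → . - S num]

A shift-reduce conflict occurs when an LR(0) state has both:
  - a complete (reduce) item [A → α .] (dot at the end), and
  - a shift item [B → β . c γ] (dot before a terminal).

Augment with P' → P and build the canonical LR(0) collection (I0 = CLOSURE({[P' → . P]}), then GOTO on every symbol after a dot until no new states appear). It has 14 states:
  I0: { [D → . - S num], [D → . S num num], [D → .], [P → . D], [P → . num b P], [P → .], [P' → . P], [S → . -], [S → . e] }  — shift, 2 reduces
  I1: { [D → - . S num], [S → - .], [S → . -], [S → . e] }  — shift, reduce
  I2: { [P → D .] }  — reduce
  I3: { [P' → P .] }  — accept
  I4: { [D → S . num num] }  — shift
  I5: { [S → e .] }  — reduce
  I6: { [P → num . b P] }  — shift
  I7: { [D → . - S num], [D → . S num num], [D → .], [P → . D], [P → . num b P], [P → .], [P → num b . P], [S → . -], [S → . e] }  — shift, 2 reduces
  I8: { [P → num b P .] }  — reduce
  I9: { [D → S num . num] }  — shift
  I10: { [D → S num num .] }  — reduce
  I11: { [S → - .] }  — reduce
  I12: { [D → - S . num] }  — shift
  I13: { [D → - S num .] }  — reduce

I0 contains reduce items [D → .], [P → .] and shift items [D → . - S num], [P → . num b P], [S → . -], [S → . e] — shift-reduce conflict.
I1 contains reduce item [S → - .] and shift items [S → . -], [S → . e] — shift-reduce conflict.
I7 contains reduce items [D → .], [P → .] and shift items [D → . - S num], [P → . num b P], [S → . -], [S → . e] — shift-reduce conflict.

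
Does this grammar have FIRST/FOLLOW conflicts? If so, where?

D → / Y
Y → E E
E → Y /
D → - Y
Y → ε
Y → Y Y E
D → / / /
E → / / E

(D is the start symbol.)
Yes. Y → E E with FOLLOW(Y) on { '/' }; Y → Y Y E with FOLLOW(Y) on { '/' }

A FIRST/FOLLOW conflict occurs when a non-terminal N has a nullable alternative N → β (β ⇒* ε) and another alternative N → α with FIRST(α) ∩ FOLLOW(N) ≠ ∅: on such a lookahead the parser cannot decide between expanding α and letting N vanish via β.

Nullable non-terminals: Y.
FIRST sets used below: FIRST(E) = { '/' }, FIRST(Y) = { '/', ε }

Y: nullable alternative(s) Y → ε; FOLLOW(Y) = { $, '/' }
  Y → E E: FIRST \ {ε} = { '/' } — overlaps FOLLOW(Y) on { '/' }: CONFLICT
  Y → ε: FIRST \ {ε} = { } — this is the only nullable alternative, skip
  Y → Y Y E: FIRST \ {ε} = { '/' } — overlaps FOLLOW(Y) on { '/' }: CONFLICT

D, E have no nullable alternative, so no FIRST/FOLLOW check is needed there.

So the grammar has 2 FIRST/FOLLOW conflicts (marked CONFLICT above).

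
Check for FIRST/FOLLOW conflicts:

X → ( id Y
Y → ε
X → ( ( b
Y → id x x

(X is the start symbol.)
A FIRST/FOLLOW conflict occurs when a non-terminal N has a nullable alternative N → β (β ⇒* ε) and another alternative N → α with FIRST(α) ∩ FOLLOW(N) ≠ ∅: on such a lookahead the parser cannot decide between expanding α and letting N vanish via β.

Nullable non-terminals: Y.

Y: nullable alternative(s) Y → ε; FOLLOW(Y) = { $ }
  Y → ε: FIRST \ {ε} = { } — this is the only nullable alternative, skip
  Y → id x x: FIRST \ {ε} = { 'id' } — disjoint from FOLLOW(Y)

X has no nullable alternative, so no FIRST/FOLLOW check is needed there.

No FIRST/FOLLOW conflicts found.

Answer: No FIRST/FOLLOW conflicts.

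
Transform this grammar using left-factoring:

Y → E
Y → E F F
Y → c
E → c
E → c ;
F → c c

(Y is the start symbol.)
Y → E Y'
Y' → ε
Y' → F F
Y → c
E → c E'
E' → ε
E' → ;
F → c c

Left-factoring transforms A → αβ₁ | αβ₂ into A → αA' and A' → β₁ | β₂
(α is the longest common prefix among the alternatives). Repeat until
no nonterminal has two alternatives with a common prefix.

Round 1: Y has alternatives sharing prefix 'E'. Introduce Y': Y → E Y'
  Add: Y' → ε
  Add: Y' → F F

Round 2: E has alternatives sharing prefix 'c'. Introduce E': E → c E'
  Add: E' → ε
  Add: E' → ;

No remaining common prefixes — done.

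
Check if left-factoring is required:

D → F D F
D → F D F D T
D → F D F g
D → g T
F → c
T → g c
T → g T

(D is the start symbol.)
Yes, D has productions with common prefix 'F D F'; T has productions with common prefix 'g'

Left-factoring is needed when two productions for the same non-terminal
share a common prefix on the right-hand side.

Productions for D:
  D → F D F
  D → F D F D T
  D → F D F g
  D → g T
Productions for T:
  T → g c
  T → g T

Found common prefix 'F D F' in productions for D
Found common prefix 'g' in productions for T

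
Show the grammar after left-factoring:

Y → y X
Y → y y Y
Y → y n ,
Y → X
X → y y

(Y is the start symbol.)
Y → y Y'
Y' → X
Y' → y Y
Y' → n ,
Y → X
X → y y

Left-factoring transforms A → αβ₁ | αβ₂ into A → αA' and A' → β₁ | β₂
(α is the longest common prefix among the alternatives). Repeat until
no nonterminal has two alternatives with a common prefix.

Round 1: Y has alternatives sharing prefix 'y'. Introduce Y': Y → y Y'
  Add: Y' → X
  Add: Y' → y Y
  Add: Y' → n ,

No remaining common prefixes — done.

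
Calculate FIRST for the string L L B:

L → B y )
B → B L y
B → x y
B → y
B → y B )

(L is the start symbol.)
{ 'x', 'y' }

FIRST sets of the non-terminals involved (from the grammar, by fixed-point iteration):
  FIRST(L) = { 'x', 'y' }

To compute FIRST(L L B), process the symbols left to right:
Symbol L is a non-terminal. Add FIRST(L) \ {ε} = { 'x', 'y' }
L is not nullable (ε ∉ FIRST(L)), so stop here.
FIRST(L L B) = { 'x', 'y' }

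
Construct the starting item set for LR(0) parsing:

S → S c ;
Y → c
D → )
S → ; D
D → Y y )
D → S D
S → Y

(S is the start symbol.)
{ [S → . ; D], [S → . S c ;], [S → . Y], [S' → . S], [Y → . c] }

First, augment the grammar with S' → S
I₀ = CLOSURE({ [S' → . S] }):
  [S' → . S] has the dot before S: add [S → . S c ;], [S → . ; D], [S → . Y]
  [S → . Y] has the dot before Y: add [Y → . c]
No further items can be added.

I₀ = { [S → . ; D], [S → . S c ;], [S → . Y], [S' → . S], [Y → . c] }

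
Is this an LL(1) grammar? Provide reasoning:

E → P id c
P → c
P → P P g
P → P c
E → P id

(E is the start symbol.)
A grammar is LL(1) if for each non-terminal N with multiple productions, the predict sets of those productions are pairwise disjoint, where PREDICT(N → α) = (FIRST(α) \ {ε}) ∪ (FOLLOW(N) if α ⇒* ε).

Relevant sets:
  FIRST(P) = { 'c' }

For E:
  PREDICT(E → P id c) = { 'c' }
  PREDICT(E → P id) = { 'c' }
For P:
  PREDICT(P → c) = { 'c' }
  PREDICT(P → P P g) = { 'c' }
  PREDICT(P → P c) = { 'c' }

Conflict found: Predict set conflict for E: { 'c' }
The grammar is NOT LL(1).

Answer: No. Predict set conflict for E: { 'c' }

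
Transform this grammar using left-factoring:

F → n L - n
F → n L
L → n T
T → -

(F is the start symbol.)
Left-factoring transforms A → αβ₁ | αβ₂ into A → αA' and A' → β₁ | β₂
(α is the longest common prefix among the alternatives). Repeat until
no nonterminal has two alternatives with a common prefix.

Round 1: F has alternatives sharing prefix 'n L'. Introduce F': F → n L F'
  Add: F' → - n
  Add: F' → ε

No remaining common prefixes — done.

Resulting grammar:
F → n L F'
F' → - n
F' → ε
L → n T
T → -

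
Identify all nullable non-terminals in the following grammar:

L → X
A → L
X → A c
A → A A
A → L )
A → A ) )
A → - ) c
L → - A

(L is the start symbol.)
None

A non-terminal is nullable if it can derive ε (the empty string): either it has an ε-production, or it has a production whose right-hand side consists entirely of nullable non-terminals.

There are no ε-productions, so no non-terminal can derive ε.
No non-terminals are nullable.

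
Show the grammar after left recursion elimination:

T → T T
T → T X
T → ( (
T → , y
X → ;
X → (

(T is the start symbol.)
T → ( ( T'
T → , y T'
T' → T T'
T' → X T'
T' → ε
X → ;
X → (

T is directly left-recursive. The standard transformation for
  A → A α₁ | ... | A α_m | β₁ | ... | β_n
is
  A  → β₁ A' | ... | β_n A'
  A' → α₁ A' | ... | α_m A' | ε

T → ( ( becomes T → ( ( T'
T → , y becomes T → , y T'
T → T T becomes T' → T T'
T → T X becomes T' → X T'
Add T' → ε

Productions for other non-terminals are unchanged:
  X → ;
  X → (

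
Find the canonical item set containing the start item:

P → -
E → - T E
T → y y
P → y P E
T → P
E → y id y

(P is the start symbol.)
{ [P → . -], [P → . y P E], [P' → . P] }

First, augment the grammar with P' → P
I₀ = CLOSURE({ [P' → . P] }):
  [P' → . P] has the dot before P: add [P → . -], [P → . y P E]
No further items can be added.

I₀ = { [P → . -], [P → . y P E], [P' → . P] }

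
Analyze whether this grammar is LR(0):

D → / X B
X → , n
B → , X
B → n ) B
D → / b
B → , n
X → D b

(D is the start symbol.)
Yes, the grammar is LR(0)

A grammar is LR(0) if no state in the canonical LR(0) collection has:
  - both a shift item (dot before a terminal) and a complete item (shift-reduce conflict), or
  - two or more complete items (reduce-reduce conflict; the accept item [D' → D .] counts as a complete item here).

Augment with D' → D and build the canonical LR(0) collection (I0 = CLOSURE({[D' → . D]}), then GOTO on every symbol after a dot until no new states appear). It has 16 states:
  I0: { [D → . / X B], [D → . / b], [D' → . D] }  — shift
  I1: { [D → . / X B], [D → . / b], [D → / . X B], [D → / . b], [X → . , n], [X → . D b] }  — shift
  I2: { [D' → D .] }  — accept
  I3: { [X → , . n] }  — shift
  I4: { [X → D . b] }  — shift
  I5: { [B → . , X], [B → . , n], [B → . n ) B], [D → / X . B] }  — shift
  I6: { [D → / b .] }  — reduce
  I7: { [B → , . X], [B → , . n], [D → . / X B], [D → . / b], [X → . , n], [X → . D b] }  — shift
  I8: { [D → / X B .] }  — reduce
  I9: { [B → n . ) B] }  — shift
  I10: { [B → . , X], [B → . , n], [B → . n ) B], [B → n ) . B] }  — shift
  I11: { [B → n ) B .] }  — reduce
  I12: { [B → , X .] }  — reduce
  I13: { [B → , n .] }  — reduce
  I14: { [X → D b .] }  — reduce
  I15: { [X → , n .] }  — reduce

Every state is either a pure shift/goto state or contains exactly one complete item and nothing to shift — no conflicts. The grammar is LR(0).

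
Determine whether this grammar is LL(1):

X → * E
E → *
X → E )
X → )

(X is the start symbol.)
Relevant sets:
  FIRST(E) = { '*' }

For X:
  PREDICT(X → '*' E) = { '*' }
  PREDICT(X → E ')') = { '*' }
  PREDICT(X → ')') = { ')' }
E has a single production, so nothing to check there.

Conflict found: Predict set conflict for X: { '*' }
The grammar is NOT LL(1).

Answer: No. Predict set conflict for X: { '*' }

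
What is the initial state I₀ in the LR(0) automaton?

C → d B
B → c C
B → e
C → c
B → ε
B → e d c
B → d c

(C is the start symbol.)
{ [C → . c], [C → . d B], [C' → . C] }

First, augment the grammar with C' → C
I₀ = CLOSURE({ [C' → . C] }):
  [C' → . C] has the dot before C: add [C → . d B], [C → . c]
No further items can be added.

I₀ = { [C → . c], [C → . d B], [C' → . C] }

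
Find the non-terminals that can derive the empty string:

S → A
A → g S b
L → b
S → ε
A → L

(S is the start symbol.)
ε-productions: S → ε
So S is immediately nullable.
No further non-terminal can be added: every production for the remaining non-terminals contains a terminal or a non-nullable non-terminal.
Nullable = { 'S' }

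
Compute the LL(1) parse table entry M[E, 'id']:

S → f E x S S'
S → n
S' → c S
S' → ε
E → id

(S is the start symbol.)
E → id

To find M[E, 'id'], we find productions for E where 'id' is in the predict set (PREDICT(N → α) = (FIRST(α) \ {ε}) ∪ (FOLLOW(N) if α ⇒* ε)).

E → id: PREDICT = { 'id' }
  'id' is in predict set, so this production goes in M[E, 'id']

M[E, 'id'] = E → id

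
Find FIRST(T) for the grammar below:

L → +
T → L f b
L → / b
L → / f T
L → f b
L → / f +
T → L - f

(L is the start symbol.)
To compute FIRST(T), examine every production with T on the left-hand side, reading each right-hand side left to right until a non-nullable symbol is reached.

FIRST sets of the other non-terminals involved (by the same procedure, iterated to a fixed point):
  FIRST(L) = { '+', '/', 'f' }

From T → L f b:
  - L is a non-terminal: add FIRST(L) \ {ε} = { '+', '/', 'f' }
    L is not nullable, so stop
From T → L - f:
  - L is a non-terminal: add FIRST(L) \ {ε} = { '+', '/', 'f' }
    L is not nullable, so stop

Collecting: FIRST(T) = { '+', '/', 'f' }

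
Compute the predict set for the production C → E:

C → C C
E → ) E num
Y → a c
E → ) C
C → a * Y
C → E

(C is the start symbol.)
PREDICT(C → E) = (FIRST(RHS) \ {ε}) ∪ (FOLLOW(C) if ε ∈ FIRST(RHS), i.e. RHS ⇒* ε)
FIRST(E) = { ')' }
FIRST(E) = { ')' }
ε ∉ FIRST(E), so FOLLOW(C) is not added.
PREDICT(C → E) = { ')' }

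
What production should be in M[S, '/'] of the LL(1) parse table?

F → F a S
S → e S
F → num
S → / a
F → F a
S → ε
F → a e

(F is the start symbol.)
To find M[S, '/'], we find productions for S where '/' is in the predict set (PREDICT(N → α) = (FIRST(α) \ {ε}) ∪ (FOLLOW(N) if α ⇒* ε)).

Relevant sets:
  FOLLOW(S) = { $, 'a' }

S → e S: PREDICT = { 'e' }
S → / a: PREDICT = { '/' }
  '/' is in predict set, so this production goes in M[S, '/']
S → ε: PREDICT = { $, 'a' }

M[S, '/'] = S → / a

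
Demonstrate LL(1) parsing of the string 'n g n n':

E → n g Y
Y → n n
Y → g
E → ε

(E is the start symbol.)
Stack is shown with the top on the left.

Stack    Input      Action
--------------------------
E $      n g n n $  output E → n g Y
n g Y $  n g n n $  match 'n'
g Y $    g n n $    match 'g'
Y $      n n $      output Y → n n
n n $    n n $      match 'n'
n $      n $        match 'n'
$        $          accept

The string is accepted.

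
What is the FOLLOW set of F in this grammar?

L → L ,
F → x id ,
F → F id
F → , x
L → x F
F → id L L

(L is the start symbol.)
{ $, ',', 'id', 'x' }

In F → F id: F is followed by id, add FIRST(id) \ {ε} = { 'id' }
In L → x F: F is at the end, add FOLLOW(L)

The FOLLOW sets referred to above (computed the same way, to a fixed point):
  FOLLOW(L) = { $, ',', 'id', 'x' }

Taking the union: FOLLOW(F) = { $, ',', 'id', 'x' }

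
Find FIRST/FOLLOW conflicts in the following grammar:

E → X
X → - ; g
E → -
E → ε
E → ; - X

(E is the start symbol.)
No FIRST/FOLLOW conflicts.

A FIRST/FOLLOW conflict occurs when a non-terminal N has a nullable alternative N → β (β ⇒* ε) and another alternative N → α with FIRST(α) ∩ FOLLOW(N) ≠ ∅: on such a lookahead the parser cannot decide between expanding α and letting N vanish via β.

Nullable non-terminals: E.
FIRST sets used below: FIRST(X) = { '-' }

E: nullable alternative(s) E → ε; FOLLOW(E) = { $ }
  E → X: FIRST \ {ε} = { '-' } — disjoint from FOLLOW(E)
  E → -: FIRST \ {ε} = { '-' } — disjoint from FOLLOW(E)
  E → ε: FIRST \ {ε} = { } — this is the only nullable alternative, skip
  E → ; - X: FIRST \ {ε} = { ';' } — disjoint from FOLLOW(E)

X has no nullable alternative, so no FIRST/FOLLOW check is needed there.

No FIRST/FOLLOW conflicts found.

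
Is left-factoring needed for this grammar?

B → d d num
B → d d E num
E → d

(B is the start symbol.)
Left-factoring is needed when two productions for the same non-terminal
share a common prefix on the right-hand side.

Productions for B:
  B → d d num
  B → d d E num

Found common prefix 'd d' in productions for B

Answer: Yes, B has productions with common prefix 'd d'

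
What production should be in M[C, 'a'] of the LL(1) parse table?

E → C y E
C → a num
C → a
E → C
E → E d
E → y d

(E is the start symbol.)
To find M[C, 'a'], we find productions for C where 'a' is in the predict set (PREDICT(N → α) = (FIRST(α) \ {ε}) ∪ (FOLLOW(N) if α ⇒* ε)).

C → a num: PREDICT = { 'a' }
  'a' is in predict set, so this production goes in M[C, 'a']
C → a: PREDICT = { 'a' }
  'a' is in predict set, so this production goes in M[C, 'a']

M[C, 'a'] = C → a num, C → a  (a multiply-defined cell — the grammar is not LL(1))

Answer: C → a num, C → a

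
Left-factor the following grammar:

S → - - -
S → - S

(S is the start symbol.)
S → - S'
S' → - -
S' → S

Left-factoring transforms A → αβ₁ | αβ₂ into A → αA' and A' → β₁ | β₂
(α is the longest common prefix among the alternatives). Repeat until
no nonterminal has two alternatives with a common prefix.

Round 1: S has alternatives sharing prefix '-'. Introduce S': S → - S'
  Add: S' → - -
  Add: S' → S

No remaining common prefixes — done.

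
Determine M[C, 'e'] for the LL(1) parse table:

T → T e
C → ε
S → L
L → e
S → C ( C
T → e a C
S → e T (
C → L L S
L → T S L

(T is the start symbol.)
To find M[C, 'e'], we find productions for C where 'e' is in the predict set (PREDICT(N → α) = (FIRST(α) \ {ε}) ∪ (FOLLOW(N) if α ⇒* ε)).

Relevant sets:
  FIRST(L) = { 'e' }
  FOLLOW(C) = { $, '(', 'e' }

C → ε: PREDICT = { $, '(', 'e' }
  'e' is in predict set, so this production goes in M[C, 'e']
C → L L S: PREDICT = { 'e' }
  'e' is in predict set, so this production goes in M[C, 'e']

M[C, 'e'] = C → ε, C → L L S  (a multiply-defined cell — the grammar is not LL(1))

Answer: C → ε, C → L L S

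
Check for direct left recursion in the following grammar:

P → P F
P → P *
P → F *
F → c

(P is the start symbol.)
Yes, P is left-recursive

P → P F: LEFT RECURSIVE (starts with P)
P → P *: LEFT RECURSIVE (starts with P)
P → F *: starts with F
F → c: starts with c

The grammar has direct left recursion on: P.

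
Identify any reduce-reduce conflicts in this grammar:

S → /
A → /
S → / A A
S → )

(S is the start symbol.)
No reduce-reduce conflicts

A reduce-reduce conflict occurs when an LR(0) state has two complete items [A → α .] and [B → β .] — both call for a reduction, and with no lookahead the parser cannot choose between them.

Augment with S' → S and build the canonical LR(0) collection (I0 = CLOSURE({[S' → . S]}), then GOTO on every symbol after a dot until no new states appear). It has 7 states:
  I0: { [S → . )], [S → . / A A], [S → . /], [S' → . S] }  — shift
  I1: { [S → ) .] }  — reduce
  I2: { [A → . /], [S → / . A A], [S → / .] }  — shift, reduce
  I3: { [S' → S .] }  — accept
  I4: { [A → / .] }  — reduce
  I5: { [A → . /], [S → / A . A] }  — shift
  I6: { [S → / A A .] }  — reduce

No state contains more than one complete item.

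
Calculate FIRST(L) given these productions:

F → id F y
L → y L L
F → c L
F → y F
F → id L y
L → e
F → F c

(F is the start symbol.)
From L → y L L:
  - y is a terminal: add 'y' and stop
From L → e:
  - e is a terminal: add 'e' and stop

Collecting: FIRST(L) = { 'e', 'y' }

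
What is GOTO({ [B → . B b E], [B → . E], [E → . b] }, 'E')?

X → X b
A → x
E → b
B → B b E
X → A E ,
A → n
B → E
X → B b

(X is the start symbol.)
GOTO(I, 'E') = CLOSURE({ [A → αX.β] : [A → α.Xβ] ∈ I, X = 'E' })

Items with dot before 'E', with the dot advanced:
  [B → . E] → [B → E .]
Closure adds nothing (no advanced item has the dot before a non-terminal).

GOTO = { [B → E .] }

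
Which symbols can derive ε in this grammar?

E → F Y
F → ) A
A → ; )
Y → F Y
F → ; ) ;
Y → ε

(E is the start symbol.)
A non-terminal is nullable if it can derive ε (the empty string): either it has an ε-production, or it has a production whose right-hand side consists entirely of nullable non-terminals.

ε-productions: Y → ε
So Y is immediately nullable.
No further non-terminal can be added: every production for the remaining non-terminals contains a terminal or a non-nullable non-terminal.
Nullable = { 'Y' }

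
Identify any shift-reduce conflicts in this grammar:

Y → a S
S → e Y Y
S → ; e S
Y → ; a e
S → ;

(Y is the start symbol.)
Augment with Y' → Y and build the canonical LR(0) collection (I0 = CLOSURE({[Y' → . Y]}), then GOTO on every symbol after a dot until no new states appear). It has 13 states:
  I0: { [Y → . ; a e], [Y → . a S], [Y' → . Y] }  — shift
  I1: { [Y → ; . a e] }  — shift
  I2: { [Y' → Y .] }  — accept
  I3: { [S → . ; e S], [S → . ;], [S → . e Y Y], [Y → a . S] }  — shift
  I4: { [S → ; . e S], [S → ; .] }  — shift, reduce
  I5: { [Y → a S .] }  — reduce
  I6: { [S → e . Y Y], [Y → . ; a e], [Y → . a S] }  — shift
  I7: { [S → e Y . Y], [Y → . ; a e], [Y → . a S] }  — shift
  I8: { [S → e Y Y .] }  — reduce
  I9: { [S → . ; e S], [S → . ;], [S → . e Y Y], [S → ; e . S] }  — shift
  I10: { [S → ; e S .] }  — reduce
  I11: { [Y → ; a . e] }  — shift
  I12: { [Y → ; a e .] }  — reduce

I4 contains reduce item [S → ; .] and shift item [S → ; . e S] — shift-reduce conflict.

Answer: Yes — I4: [S → ; .] vs [S → ; . e S]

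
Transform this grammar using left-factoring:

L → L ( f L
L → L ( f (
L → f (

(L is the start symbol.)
Left-factoring transforms A → αβ₁ | αβ₂ into A → αA' and A' → β₁ | β₂
(α is the longest common prefix among the alternatives). Repeat until
no nonterminal has two alternatives with a common prefix.

Round 1: L has alternatives sharing prefix 'L ( f'. Introduce L': L → L ( f L'
  Add: L' → L
  Add: L' → (

No remaining common prefixes — done.

Resulting grammar:
L → L ( f L'
L' → L
L' → (
L → f (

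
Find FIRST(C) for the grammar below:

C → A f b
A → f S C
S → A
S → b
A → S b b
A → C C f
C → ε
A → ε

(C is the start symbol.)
FIRST sets of the other non-terminals involved (by the same procedure, iterated to a fixed point):
  FIRST(A) = { 'b', 'f', ε }

From C → A f b:
  - A is a non-terminal: add FIRST(A) \ {ε} = { 'b', 'f' }
    A is nullable, so continue to the next symbol
  - f is a terminal: add 'f' and stop
From C → ε:
  - ε-production, so ε ∈ FIRST(C)

Collecting: FIRST(C) = { 'b', 'f', ε }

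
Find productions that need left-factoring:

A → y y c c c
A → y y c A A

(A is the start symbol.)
Yes, A has productions with common prefix 'y y c'

Left-factoring is needed when two productions for the same non-terminal
share a common prefix on the right-hand side.

Productions for A:
  A → y y c c c
  A → y y c A A

Found common prefix 'y y c' in productions for A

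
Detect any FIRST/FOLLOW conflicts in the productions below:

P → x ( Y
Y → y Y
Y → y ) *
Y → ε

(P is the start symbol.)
No FIRST/FOLLOW conflicts.

Nullable non-terminals: Y.

Y: nullable alternative(s) Y → ε; FOLLOW(Y) = { $ }
  Y → y Y: FIRST \ {ε} = { 'y' } — disjoint from FOLLOW(Y)
  Y → y ) *: FIRST \ {ε} = { 'y' } — disjoint from FOLLOW(Y)
  Y → ε: FIRST \ {ε} = { } — this is the only nullable alternative, skip

P has no nullable alternative, so no FIRST/FOLLOW check is needed there.

No FIRST/FOLLOW conflicts found.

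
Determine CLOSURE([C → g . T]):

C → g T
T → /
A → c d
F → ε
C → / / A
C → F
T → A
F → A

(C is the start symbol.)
To compute CLOSURE, for each item [A → α.Bβ] where B is a non-terminal, add [B → .γ] for all productions B → γ; repeat for the newly added items until nothing changes.

Start with: [C → g . T]
  [C → g . T] has the dot before T: add [T → . /], [T → . A]
  [T → . A] has the dot before A: add [A → . c d]
No further items can be added.

CLOSURE = { [A → . c d], [C → g . T], [T → . /], [T → . A] }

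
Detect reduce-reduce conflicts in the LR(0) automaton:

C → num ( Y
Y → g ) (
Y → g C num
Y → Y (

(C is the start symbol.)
A reduce-reduce conflict occurs when an LR(0) state has two complete items [A → α .] and [B → β .] — both call for a reduction, and with no lookahead the parser cannot choose between them.

Augment with C' → C and build the canonical LR(0) collection (I0 = CLOSURE({[C' → . C]}), then GOTO on every symbol after a dot until no new states appear). It has 11 states:
  I0: { [C → . num ( Y], [C' → . C] }  — shift
  I1: { [C' → C .] }  — accept
  I2: { [C → num . ( Y] }  — shift
  I3: { [C → num ( . Y], [Y → . Y (], [Y → . g ) (], [Y → . g C num] }  — shift
  I4: { [C → num ( Y .], [Y → Y . (] }  — shift, reduce
  I5: { [C → . num ( Y], [Y → g . ) (], [Y → g . C num] }  — shift
  I6: { [Y → g ) . (] }  — shift
  I7: { [Y → g C . num] }  — shift
  I8: { [Y → g C num .] }  — reduce
  I9: { [Y → g ) ( .] }  — reduce
  I10: { [Y → Y ( .] }  — reduce

No state contains more than one complete item.

Answer: No reduce-reduce conflicts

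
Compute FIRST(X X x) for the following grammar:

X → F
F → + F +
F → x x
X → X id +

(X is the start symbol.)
FIRST sets of the non-terminals involved (from the grammar, by fixed-point iteration):
  FIRST(X) = { '+', 'x' }

To compute FIRST(X X x), process the symbols left to right:
Symbol X is a non-terminal. Add FIRST(X) \ {ε} = { '+', 'x' }
X is not nullable (ε ∉ FIRST(X)), so stop here.
FIRST(X X x) = { '+', 'x' }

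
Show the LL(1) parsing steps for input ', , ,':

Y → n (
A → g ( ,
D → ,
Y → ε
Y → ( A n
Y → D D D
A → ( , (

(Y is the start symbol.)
Stack is shown with the top on the left.

Stack    Input    Action
------------------------
Y $      , , , $  output Y → D D D
D D D $  , , , $  output D → ,
, D D $  , , , $  match ','
D D $    , , $    output D → ,
, D $    , , $    match ','
D $      , $      output D → ,
, $      , $      match ','
$        $        accept

The string is accepted.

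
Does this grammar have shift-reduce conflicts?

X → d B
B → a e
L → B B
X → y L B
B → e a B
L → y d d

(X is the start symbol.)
No shift-reduce conflicts

Augment with X' → X and build the canonical LR(0) collection (I0 = CLOSURE({[X' → . X]}), then GOTO on every symbol after a dot until no new states appear). It has 17 states:
  I0: { [X → . d B], [X → . y L B], [X' → . X] }  — shift
  I1: { [X' → X .] }  — accept
  I2: { [B → . a e], [B → . e a B], [X → d . B] }  — shift
  I3: { [B → . a e], [B → . e a B], [L → . B B], [L → . y d d], [X → y . L B] }  — shift
  I4: { [B → . a e], [B → . e a B], [L → B . B] }  — shift
  I5: { [B → . a e], [B → . e a B], [X → y L . B] }  — shift
  I6: { [B → a . e] }  — shift
  I7: { [B → e . a B] }  — shift
  I8: { [L → y . d d] }  — shift
  I9: { [L → y d . d] }  — shift
  I10: { [L → y d d .] }  — reduce
  I11: { [B → . a e], [B → . e a B], [B → e a . B] }  — shift
  I12: { [B → e a B .] }  — reduce
  I13: { [B → a e .] }  — reduce
  I14: { [X → y L B .] }  — reduce
  I15: { [L → B B .] }  — reduce
  I16: { [X → d B .] }  — reduce

No state contains both a complete item and a shift item.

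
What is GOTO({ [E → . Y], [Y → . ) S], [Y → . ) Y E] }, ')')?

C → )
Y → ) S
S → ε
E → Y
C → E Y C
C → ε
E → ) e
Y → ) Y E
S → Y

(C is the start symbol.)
GOTO(I, ')') = CLOSURE({ [A → αX.β] : [A → α.Xβ] ∈ I, X = ')' })

Items with dot before ')', with the dot advanced:
  [Y → . ) S] → [Y → ) . S]
  [Y → . ) Y E] → [Y → ) . Y E]
Closure of the advanced items:
  [Y → ) . S] has the dot before S: add [S → .], [S → . Y]
  [Y → ) . Y E] has the dot before Y: add [Y → . ) S], [Y → . ) Y E]

GOTO = { [S → . Y], [S → .], [Y → ) . S], [Y → ) . Y E], [Y → . ) S], [Y → . ) Y E] }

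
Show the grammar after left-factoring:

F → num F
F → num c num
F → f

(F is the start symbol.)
F → num F'
F' → F
F' → c num
F → f

Left-factoring transforms A → αβ₁ | αβ₂ into A → αA' and A' → β₁ | β₂
(α is the longest common prefix among the alternatives). Repeat until
no nonterminal has two alternatives with a common prefix.

Round 1: F has alternatives sharing prefix 'num'. Introduce F': F → num F'
  Add: F' → F
  Add: F' → c num

No remaining common prefixes — done.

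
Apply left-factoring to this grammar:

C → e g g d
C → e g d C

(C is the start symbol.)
Left-factoring transforms A → αβ₁ | αβ₂ into A → αA' and A' → β₁ | β₂
(α is the longest common prefix among the alternatives). Repeat until
no nonterminal has two alternatives with a common prefix.

Round 1: C has alternatives sharing prefix 'e g'. Introduce C': C → e g C'
  Add: C' → g d
  Add: C' → d C

No remaining common prefixes — done.

Resulting grammar:
C → e g C'
C' → g d
C' → d C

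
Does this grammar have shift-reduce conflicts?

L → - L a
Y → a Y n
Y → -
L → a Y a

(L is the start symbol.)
No shift-reduce conflicts

Augment with L' → L and build the canonical LR(0) collection (I0 = CLOSURE({[L' → . L]}), then GOTO on every symbol after a dot until no new states appear). It has 12 states:
  I0: { [L → . - L a], [L → . a Y a], [L' → . L] }  — shift
  I1: { [L → - . L a], [L → . - L a], [L → . a Y a] }  — shift
  I2: { [L' → L .] }  — accept
  I3: { [L → a . Y a], [Y → . -], [Y → . a Y n] }  — shift
  I4: { [Y → - .] }  — reduce
  I5: { [L → a Y . a] }  — shift
  I6: { [Y → . -], [Y → . a Y n], [Y → a . Y n] }  — shift
  I7: { [Y → a Y . n] }  — shift
  I8: { [Y → a Y n .] }  — reduce
  I9: { [L → a Y a .] }  — reduce
  I10: { [L → - L . a] }  — shift
  I11: { [L → - L a .] }  — reduce

No state contains both a complete item and a shift item.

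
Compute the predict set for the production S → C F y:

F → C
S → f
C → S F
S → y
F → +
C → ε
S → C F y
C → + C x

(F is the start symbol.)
PREDICT(S → C F y) = (FIRST(RHS) \ {ε}) ∪ (FOLLOW(S) if ε ∈ FIRST(RHS), i.e. RHS ⇒* ε)
FIRST(C) = { '+', 'f', 'y', ε }
FIRST(F) = { '+', 'f', 'y', ε }
FIRST(C F y) = { '+', 'f', 'y' }
ε ∉ FIRST(C F y), so FOLLOW(S) is not added.
PREDICT(S → C F y) = { '+', 'f', 'y' }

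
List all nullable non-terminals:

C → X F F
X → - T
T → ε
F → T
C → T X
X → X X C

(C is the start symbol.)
A non-terminal is nullable if it can derive ε (the empty string): either it has an ε-production, or it has a production whose right-hand side consists entirely of nullable non-terminals.

ε-productions: T → ε
So T is immediately nullable.
F → T: every symbol on the right is nullable, so F is nullable too.
No further non-terminal can be added: every production for the remaining non-terminals contains a terminal or a non-nullable non-terminal.
Nullable = { 'F', 'T' }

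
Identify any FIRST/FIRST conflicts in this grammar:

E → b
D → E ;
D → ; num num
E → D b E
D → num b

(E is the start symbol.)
A FIRST/FIRST conflict occurs when two productions N → α and N → β for the same non-terminal have FIRST(α) ∩ FIRST(β) ≠ ∅ (with ε ∈ FIRST of a nullable right-hand side, so two nullable alternatives also conflict).

FIRST sets of the non-terminals at (or reachable through a nullable prefix from) the front of some alternative:
  FIRST(D) = { ';', 'b', 'num' }
  FIRST(E) = { ';', 'b', 'num' }

Productions for E:
  E → b: FIRST = { 'b' }
  E → D b E: FIRST = { ';', 'b', 'num' }
Productions for D:
  D → E ;: FIRST = { ';', 'b', 'num' }
  D → ; num num: FIRST = { ';' }
  D → num b: FIRST = { 'num' }

Conflict for E: E → b and E → D b E
  Overlap: { 'b' }
Conflict for D: D → E ; and D → ; num num
  Overlap: { ';' }
Conflict for D: D → E ; and D → num b
  Overlap: { 'num' }

Answer: Yes. E → b / E → D b E on { 'b' }; D → E ';' / D → ';' num num on { ';' }; D → E ';' / D → num b on { 'num' }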